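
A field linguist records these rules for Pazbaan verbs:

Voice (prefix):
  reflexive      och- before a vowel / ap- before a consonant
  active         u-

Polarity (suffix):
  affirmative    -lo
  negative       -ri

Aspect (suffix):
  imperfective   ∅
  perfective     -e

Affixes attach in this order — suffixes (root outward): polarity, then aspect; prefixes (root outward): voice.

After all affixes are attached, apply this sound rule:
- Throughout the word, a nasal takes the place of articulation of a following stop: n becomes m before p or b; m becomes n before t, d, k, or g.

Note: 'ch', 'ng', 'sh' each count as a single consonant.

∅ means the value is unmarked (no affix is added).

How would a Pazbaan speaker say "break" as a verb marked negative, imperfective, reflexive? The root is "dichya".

Attach polarity negative -ri → dichyari.
aspect = imperfective: zero marking, form stays dichyari.
Attach voice reflexive ap- (before consonant 'd') → apdichyari.
Nasal assimilation: no change.

apdichyari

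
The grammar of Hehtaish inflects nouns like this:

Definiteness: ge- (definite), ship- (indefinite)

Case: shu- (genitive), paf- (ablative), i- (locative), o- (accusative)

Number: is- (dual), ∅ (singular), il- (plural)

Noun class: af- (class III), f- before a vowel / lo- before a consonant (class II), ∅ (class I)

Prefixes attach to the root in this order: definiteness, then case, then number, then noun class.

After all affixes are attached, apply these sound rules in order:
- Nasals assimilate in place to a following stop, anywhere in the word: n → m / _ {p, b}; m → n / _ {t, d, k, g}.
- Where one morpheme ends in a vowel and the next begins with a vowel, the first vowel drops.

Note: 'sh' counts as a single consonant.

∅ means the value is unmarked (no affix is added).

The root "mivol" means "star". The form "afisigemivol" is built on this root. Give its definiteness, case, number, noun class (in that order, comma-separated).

Segment: af-is-i-ge-mivol.
definiteness: ge- → definite.
case: i- → locative.
number: is- → dual.
noun class: af- → class III.

definite, locative, dual, class III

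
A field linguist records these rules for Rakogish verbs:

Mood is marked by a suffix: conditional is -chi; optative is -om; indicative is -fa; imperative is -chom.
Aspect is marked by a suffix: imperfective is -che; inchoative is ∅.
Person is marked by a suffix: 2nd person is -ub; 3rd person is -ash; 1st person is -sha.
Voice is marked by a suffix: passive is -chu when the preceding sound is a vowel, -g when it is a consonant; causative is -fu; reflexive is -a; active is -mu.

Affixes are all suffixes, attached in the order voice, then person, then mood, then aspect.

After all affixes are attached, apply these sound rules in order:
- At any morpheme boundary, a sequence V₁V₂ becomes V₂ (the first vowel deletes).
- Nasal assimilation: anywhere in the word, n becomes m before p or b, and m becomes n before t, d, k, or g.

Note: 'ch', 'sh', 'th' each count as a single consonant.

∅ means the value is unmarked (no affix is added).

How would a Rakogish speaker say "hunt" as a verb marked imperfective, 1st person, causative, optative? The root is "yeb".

yebfushomche

Attach voice causative -fu → yebfu.
Attach person 1st person -sha → yebfusha.
Attach mood optative -om → yebfushaom.
Attach aspect imperfective -che → yebfushaomche.
Apply vowel deletion: yebfushaomche → yebfushomche.
Nasal assimilation: no change.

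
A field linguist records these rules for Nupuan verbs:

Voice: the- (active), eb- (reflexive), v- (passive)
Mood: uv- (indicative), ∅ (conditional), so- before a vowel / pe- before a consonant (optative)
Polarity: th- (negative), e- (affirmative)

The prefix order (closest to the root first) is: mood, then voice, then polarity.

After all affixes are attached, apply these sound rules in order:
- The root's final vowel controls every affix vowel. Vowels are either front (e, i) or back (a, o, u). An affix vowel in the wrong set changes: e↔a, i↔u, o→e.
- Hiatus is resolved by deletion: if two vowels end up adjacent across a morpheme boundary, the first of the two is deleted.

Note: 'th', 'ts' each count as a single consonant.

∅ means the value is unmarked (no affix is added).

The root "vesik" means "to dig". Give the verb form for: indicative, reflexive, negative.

Attach mood indicative uv- → uvvesik.
Attach voice reflexive eb- → ebuvvesik.
Attach polarity negative th- → thebuvvesik.
Apply vowel harmony: thebuvvesik → thebivvesik.
Vowel deletion: no change.

thebivvesik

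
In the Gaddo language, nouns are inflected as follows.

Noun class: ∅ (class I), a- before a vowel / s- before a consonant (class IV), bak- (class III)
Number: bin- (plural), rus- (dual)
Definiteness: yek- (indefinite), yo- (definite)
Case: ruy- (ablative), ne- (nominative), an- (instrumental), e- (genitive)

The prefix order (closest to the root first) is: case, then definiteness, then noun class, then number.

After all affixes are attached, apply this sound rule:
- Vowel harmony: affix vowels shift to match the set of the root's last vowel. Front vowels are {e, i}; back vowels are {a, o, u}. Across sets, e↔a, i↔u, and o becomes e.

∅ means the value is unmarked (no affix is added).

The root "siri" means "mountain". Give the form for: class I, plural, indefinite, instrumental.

binyekensiri

Attach case instrumental an- → ansiri.
Attach definiteness indefinite yek- → yekansiri.
noun class = class I: zero marking, form stays yekansiri.
Attach number plural bin- → binyekansiri.
Apply vowel harmony: binyekansiri → binyekensiri.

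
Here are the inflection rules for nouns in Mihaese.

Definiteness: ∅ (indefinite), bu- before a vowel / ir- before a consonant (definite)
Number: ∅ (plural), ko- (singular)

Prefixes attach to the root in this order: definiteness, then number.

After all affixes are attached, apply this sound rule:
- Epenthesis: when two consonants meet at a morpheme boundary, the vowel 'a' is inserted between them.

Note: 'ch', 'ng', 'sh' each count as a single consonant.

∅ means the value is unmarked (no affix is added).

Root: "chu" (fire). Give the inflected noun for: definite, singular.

Attach definiteness definite ir- (before consonant 'ch') → irchu.
Attach number singular ko- → koirchu.
Apply epenthesis: koirchu → koirachu.

koirachu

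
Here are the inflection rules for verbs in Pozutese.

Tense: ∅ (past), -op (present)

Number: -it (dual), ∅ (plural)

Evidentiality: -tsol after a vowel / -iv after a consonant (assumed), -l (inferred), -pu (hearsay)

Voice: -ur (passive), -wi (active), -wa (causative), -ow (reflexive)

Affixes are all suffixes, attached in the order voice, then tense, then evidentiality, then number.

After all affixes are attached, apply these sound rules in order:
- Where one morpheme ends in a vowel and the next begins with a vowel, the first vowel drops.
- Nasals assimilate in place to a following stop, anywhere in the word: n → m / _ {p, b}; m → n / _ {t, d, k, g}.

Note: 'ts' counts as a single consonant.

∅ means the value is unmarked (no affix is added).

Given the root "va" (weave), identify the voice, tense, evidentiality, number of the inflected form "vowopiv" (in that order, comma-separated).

Segment: va-ow-op-iv.
voice: -ow → reflexive.
tense: -op → present.
evidentiality: -tsol/iv → assumed.
number: ∅ → plural.

reflexive, present, assumed, plural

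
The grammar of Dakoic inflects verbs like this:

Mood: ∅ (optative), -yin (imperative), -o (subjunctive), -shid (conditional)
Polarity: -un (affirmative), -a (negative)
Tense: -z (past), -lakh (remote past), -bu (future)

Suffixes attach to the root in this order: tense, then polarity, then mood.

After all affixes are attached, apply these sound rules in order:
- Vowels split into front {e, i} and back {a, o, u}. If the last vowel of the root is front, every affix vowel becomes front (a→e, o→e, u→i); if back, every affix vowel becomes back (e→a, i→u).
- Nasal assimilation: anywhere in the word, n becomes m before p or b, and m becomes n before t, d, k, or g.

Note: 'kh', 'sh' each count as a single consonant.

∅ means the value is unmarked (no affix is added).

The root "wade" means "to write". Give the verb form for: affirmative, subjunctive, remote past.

wadelekhine

Attach tense remote past -lakh → wadelakh.
Attach polarity affirmative -un → wadelakhun.
Attach mood subjunctive -o → wadelakhuno.
Apply vowel harmony: wadelakhuno → wadelekhine.
Nasal assimilation: no change.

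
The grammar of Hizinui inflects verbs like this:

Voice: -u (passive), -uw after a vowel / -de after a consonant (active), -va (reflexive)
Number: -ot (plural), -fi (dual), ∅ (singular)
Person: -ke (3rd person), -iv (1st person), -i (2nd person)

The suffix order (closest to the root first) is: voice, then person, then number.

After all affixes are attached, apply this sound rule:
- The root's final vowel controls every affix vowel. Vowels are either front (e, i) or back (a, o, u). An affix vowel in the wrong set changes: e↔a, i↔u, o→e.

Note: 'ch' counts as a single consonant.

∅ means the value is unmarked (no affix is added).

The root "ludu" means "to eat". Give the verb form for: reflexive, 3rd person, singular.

Attach voice reflexive -va → luduva.
Attach person 3rd person -ke → luduvake.
number = singular: zero marking, form stays luduvake.
Apply vowel harmony: luduvake → luduvaka.

luduvaka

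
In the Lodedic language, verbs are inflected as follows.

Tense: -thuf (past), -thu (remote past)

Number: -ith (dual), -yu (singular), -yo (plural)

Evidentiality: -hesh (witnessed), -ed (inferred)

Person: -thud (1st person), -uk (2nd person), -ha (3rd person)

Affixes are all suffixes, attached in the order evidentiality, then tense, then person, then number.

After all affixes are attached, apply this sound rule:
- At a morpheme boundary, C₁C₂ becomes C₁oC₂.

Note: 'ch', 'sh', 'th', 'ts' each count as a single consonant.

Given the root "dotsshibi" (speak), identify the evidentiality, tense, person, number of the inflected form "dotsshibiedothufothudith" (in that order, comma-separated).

Segment: dotsshibi-ed-thuf-thud-ith.
evidentiality: -ed → inferred.
tense: -thuf → past.
person: -thud → 1st person.
number: -ith → dual.

inferred, past, 1st person, dual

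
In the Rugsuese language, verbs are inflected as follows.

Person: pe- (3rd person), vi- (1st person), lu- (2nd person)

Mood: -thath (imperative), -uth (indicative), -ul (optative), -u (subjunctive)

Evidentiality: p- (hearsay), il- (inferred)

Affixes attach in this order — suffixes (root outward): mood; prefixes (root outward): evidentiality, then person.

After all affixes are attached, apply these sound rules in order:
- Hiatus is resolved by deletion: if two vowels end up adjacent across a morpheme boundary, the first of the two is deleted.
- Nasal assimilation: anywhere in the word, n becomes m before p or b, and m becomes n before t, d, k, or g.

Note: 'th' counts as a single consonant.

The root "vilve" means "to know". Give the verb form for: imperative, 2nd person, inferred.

lilvilvethath

Attach evidentiality inferred il- → ilvilve.
Attach mood imperative -thath → ilvilvethath.
Attach person 2nd person lu- → luilvilvethath.
Apply vowel deletion: luilvilvethath → lilvilvethath.
Nasal assimilation: no change.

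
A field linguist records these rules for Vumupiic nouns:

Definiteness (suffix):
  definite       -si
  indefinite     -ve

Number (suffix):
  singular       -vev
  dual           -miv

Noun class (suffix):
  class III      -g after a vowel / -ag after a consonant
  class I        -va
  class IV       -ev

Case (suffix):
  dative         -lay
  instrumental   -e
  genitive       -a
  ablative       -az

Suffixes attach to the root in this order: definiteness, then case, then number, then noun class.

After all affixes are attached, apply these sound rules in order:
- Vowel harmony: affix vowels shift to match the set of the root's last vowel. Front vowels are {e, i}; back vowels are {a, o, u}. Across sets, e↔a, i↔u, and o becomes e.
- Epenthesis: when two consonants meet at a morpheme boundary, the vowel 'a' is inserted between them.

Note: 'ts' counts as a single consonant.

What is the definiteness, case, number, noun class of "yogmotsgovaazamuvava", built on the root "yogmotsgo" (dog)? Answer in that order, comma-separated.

indefinite, ablative, dual, class I

Segment: yogmotsgo-ve-az-miv-va.
definiteness: -ve → indefinite.
case: -az → ablative.
number: -miv → dual.
noun class: -va → class I.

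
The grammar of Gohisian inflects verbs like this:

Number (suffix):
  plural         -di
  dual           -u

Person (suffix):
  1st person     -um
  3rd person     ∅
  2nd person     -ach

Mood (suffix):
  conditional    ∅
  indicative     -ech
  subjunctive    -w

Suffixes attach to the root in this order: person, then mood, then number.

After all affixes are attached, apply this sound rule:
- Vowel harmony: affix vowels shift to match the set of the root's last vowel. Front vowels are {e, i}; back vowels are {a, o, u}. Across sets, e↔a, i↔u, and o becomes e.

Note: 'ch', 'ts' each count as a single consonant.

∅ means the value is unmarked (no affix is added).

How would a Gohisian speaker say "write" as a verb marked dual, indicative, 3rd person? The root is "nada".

nadaachu

person = 3rd person: zero marking, form stays nada.
Attach mood indicative -ech → nadaech.
Attach number dual -u → nadaechu.
Apply vowel harmony: nadaechu → nadaachu.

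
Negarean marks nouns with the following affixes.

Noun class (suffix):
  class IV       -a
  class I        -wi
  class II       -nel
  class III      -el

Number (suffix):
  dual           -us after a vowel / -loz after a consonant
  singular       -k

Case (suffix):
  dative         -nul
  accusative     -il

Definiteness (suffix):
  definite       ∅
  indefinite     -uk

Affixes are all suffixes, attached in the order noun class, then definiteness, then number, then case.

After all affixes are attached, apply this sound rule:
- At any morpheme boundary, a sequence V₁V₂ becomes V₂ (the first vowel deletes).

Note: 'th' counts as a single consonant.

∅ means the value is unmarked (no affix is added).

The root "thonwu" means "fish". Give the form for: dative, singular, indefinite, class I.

thonwuwukknul

Attach noun class class I -wi → thonwuwi.
Attach definiteness indefinite -uk → thonwuwiuk.
Attach number singular -k → thonwuwiukk.
Attach case dative -nul → thonwuwiukknul.
Apply vowel deletion: thonwuwiukknul → thonwuwukknul.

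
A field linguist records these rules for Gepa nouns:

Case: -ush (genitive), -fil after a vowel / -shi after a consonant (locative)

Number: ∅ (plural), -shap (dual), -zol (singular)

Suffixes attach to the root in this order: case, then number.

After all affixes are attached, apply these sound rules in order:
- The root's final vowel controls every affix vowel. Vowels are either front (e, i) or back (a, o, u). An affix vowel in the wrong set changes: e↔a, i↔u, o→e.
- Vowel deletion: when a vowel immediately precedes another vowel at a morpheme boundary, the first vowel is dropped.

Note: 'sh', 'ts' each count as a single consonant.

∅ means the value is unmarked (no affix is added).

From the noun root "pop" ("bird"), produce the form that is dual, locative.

Attach case locative -shi (after consonant 'p') → popshi.
Attach number dual -shap → popshishap.
Apply vowel harmony: popshishap → popshushap.
Vowel deletion: no change.

popshushap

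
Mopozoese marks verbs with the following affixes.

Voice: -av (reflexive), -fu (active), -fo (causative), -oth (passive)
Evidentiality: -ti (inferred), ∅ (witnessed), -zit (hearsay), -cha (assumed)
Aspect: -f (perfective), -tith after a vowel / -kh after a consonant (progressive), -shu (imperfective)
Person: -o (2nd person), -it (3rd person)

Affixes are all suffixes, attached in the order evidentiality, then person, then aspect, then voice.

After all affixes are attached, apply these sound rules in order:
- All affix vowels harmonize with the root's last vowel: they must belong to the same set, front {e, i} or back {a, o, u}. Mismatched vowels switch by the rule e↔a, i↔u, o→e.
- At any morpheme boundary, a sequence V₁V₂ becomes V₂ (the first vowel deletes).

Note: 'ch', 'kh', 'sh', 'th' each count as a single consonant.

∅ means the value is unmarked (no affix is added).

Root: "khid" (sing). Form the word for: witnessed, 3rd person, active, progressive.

khiditkhfi

evidentiality = witnessed: zero marking, form stays khid.
Attach person 3rd person -it → khidit.
Attach aspect progressive -kh (after consonant 't') → khiditkh.
Attach voice active -fu → khiditkhfu.
Apply vowel harmony: khiditkhfu → khiditkhfi.
Vowel deletion: no change.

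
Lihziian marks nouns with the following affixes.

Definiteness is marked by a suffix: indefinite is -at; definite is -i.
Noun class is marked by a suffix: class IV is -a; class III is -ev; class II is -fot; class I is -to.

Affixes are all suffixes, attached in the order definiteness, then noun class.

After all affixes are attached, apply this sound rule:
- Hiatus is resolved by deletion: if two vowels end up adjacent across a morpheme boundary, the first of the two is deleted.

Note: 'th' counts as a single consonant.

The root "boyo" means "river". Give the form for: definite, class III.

boyev

Attach definiteness definite -i → boyoi.
Attach noun class class III -ev → boyoiev.
Apply vowel deletion: boyoiev → boyev.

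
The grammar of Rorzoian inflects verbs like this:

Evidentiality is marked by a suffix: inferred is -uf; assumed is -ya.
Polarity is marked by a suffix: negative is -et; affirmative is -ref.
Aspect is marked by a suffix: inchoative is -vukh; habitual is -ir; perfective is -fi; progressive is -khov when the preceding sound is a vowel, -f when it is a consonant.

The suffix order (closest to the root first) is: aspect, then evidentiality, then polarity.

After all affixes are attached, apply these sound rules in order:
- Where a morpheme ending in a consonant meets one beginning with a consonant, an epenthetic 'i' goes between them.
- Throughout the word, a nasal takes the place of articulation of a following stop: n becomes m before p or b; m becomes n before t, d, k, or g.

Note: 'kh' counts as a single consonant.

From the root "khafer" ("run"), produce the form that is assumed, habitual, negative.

khafeririyaet

Attach aspect habitual -ir → khaferir.
Attach evidentiality assumed -ya → khaferirya.
Attach polarity negative -et → khaferiryaet.
Apply epenthesis: khaferiryaet → khafeririyaet.
Nasal assimilation: no change.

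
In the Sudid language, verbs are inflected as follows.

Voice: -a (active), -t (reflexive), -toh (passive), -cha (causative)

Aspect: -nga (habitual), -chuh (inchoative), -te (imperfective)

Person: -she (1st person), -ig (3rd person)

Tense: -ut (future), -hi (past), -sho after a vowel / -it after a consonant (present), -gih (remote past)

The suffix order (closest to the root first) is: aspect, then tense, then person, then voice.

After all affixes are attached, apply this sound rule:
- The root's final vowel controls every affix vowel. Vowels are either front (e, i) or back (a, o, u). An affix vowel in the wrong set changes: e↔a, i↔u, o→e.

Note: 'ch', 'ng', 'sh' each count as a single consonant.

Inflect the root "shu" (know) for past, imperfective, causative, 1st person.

shutahushacha

Attach aspect imperfective -te → shute.
Attach tense past -hi → shutehi.
Attach person 1st person -she → shutehishe.
Attach voice causative -cha → shutehishecha.
Apply vowel harmony: shutehishecha → shutahushacha.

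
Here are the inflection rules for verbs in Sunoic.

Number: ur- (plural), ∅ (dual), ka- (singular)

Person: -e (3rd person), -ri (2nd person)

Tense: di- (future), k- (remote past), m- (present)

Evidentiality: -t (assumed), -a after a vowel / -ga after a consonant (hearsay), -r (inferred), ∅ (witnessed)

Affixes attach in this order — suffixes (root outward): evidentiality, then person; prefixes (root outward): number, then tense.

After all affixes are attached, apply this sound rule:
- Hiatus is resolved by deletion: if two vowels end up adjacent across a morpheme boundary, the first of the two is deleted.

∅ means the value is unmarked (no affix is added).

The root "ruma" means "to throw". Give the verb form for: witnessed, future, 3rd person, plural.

durrume

Attach number plural ur- → urruma.
evidentiality = witnessed: zero marking, form stays urruma.
Attach tense future di- → diurruma.
Attach person 3rd person -e → diurrumae.
Apply vowel deletion: diurrumae → durrume.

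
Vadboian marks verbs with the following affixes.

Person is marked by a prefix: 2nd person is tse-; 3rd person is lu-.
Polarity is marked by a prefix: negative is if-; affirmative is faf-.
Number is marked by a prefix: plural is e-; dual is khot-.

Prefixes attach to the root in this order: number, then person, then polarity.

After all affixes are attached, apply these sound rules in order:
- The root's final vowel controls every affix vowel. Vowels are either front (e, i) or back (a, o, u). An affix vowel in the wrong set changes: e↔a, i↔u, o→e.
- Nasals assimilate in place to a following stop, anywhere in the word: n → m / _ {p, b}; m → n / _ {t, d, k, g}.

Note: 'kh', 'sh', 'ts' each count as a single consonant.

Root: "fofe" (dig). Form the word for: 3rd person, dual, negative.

Attach number dual khot- → khotfofe.
Attach person 3rd person lu- → lukhotfofe.
Attach polarity negative if- → iflukhotfofe.
Apply vowel harmony: iflukhotfofe → iflikhetfofe.
Nasal assimilation: no change.

iflikhetfofe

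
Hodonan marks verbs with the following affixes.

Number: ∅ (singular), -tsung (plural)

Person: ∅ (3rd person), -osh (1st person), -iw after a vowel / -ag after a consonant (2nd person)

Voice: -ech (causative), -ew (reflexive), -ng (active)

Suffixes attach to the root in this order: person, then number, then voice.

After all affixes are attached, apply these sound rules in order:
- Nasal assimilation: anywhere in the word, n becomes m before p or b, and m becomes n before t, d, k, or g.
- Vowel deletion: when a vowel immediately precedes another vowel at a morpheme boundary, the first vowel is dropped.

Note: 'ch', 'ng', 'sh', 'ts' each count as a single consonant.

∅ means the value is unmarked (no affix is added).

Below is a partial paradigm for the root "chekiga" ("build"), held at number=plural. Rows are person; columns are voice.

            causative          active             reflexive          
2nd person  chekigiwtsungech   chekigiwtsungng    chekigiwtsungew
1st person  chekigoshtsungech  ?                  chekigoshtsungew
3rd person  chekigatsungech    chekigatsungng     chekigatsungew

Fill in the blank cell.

Attach person 1st person -osh → chekigaosh.
Attach number plural -tsung → chekigaoshtsung.
Attach voice active -ng → chekigaoshtsungng.
Nasal assimilation: no change.
Apply vowel deletion: chekigaoshtsungng → chekigoshtsungng.

chekigoshtsungng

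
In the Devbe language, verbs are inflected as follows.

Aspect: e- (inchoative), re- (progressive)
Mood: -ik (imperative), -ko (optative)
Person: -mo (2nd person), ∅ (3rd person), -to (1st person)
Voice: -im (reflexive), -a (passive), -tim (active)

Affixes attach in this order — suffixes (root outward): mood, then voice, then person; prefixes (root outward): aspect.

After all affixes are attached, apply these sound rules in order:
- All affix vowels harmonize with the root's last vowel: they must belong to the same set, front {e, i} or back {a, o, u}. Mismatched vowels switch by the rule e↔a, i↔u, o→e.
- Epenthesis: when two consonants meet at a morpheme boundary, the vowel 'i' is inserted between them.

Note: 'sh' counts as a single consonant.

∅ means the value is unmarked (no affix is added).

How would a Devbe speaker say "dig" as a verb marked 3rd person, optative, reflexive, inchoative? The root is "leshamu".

Attach mood optative -ko → leshamuko.
Attach voice reflexive -im → leshamukoim.
Attach aspect inchoative e- → eleshamukoim.
person = 3rd person: zero marking, form stays eleshamukoim.
Apply vowel harmony: eleshamukoim → aleshamukoum.
Epenthesis: no change.

aleshamukoum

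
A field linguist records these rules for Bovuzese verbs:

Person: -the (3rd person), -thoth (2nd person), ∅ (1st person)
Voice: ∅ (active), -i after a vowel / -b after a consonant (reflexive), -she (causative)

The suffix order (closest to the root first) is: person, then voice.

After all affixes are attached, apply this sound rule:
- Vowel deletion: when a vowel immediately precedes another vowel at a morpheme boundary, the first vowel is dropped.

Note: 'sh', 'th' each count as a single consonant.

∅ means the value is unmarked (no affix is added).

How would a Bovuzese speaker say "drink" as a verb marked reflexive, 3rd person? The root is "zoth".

zoththi

Attach person 3rd person -the → zoththe.
Attach voice reflexive -i (after vowel 'e') → zoththei.
Apply vowel deletion: zoththei → zoththi.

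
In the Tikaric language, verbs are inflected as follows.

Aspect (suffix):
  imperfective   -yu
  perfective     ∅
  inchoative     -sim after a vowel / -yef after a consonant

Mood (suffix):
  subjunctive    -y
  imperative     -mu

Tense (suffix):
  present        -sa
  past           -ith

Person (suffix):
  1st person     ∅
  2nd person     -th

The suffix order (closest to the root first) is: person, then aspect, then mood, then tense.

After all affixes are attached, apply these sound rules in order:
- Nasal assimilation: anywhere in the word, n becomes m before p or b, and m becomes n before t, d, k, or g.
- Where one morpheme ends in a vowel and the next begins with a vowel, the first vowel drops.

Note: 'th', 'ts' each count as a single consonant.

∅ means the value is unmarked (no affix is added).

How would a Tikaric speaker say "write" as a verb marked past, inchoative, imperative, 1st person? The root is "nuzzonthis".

person = 1st person: zero marking, form stays nuzzonthis.
Attach aspect inchoative -yef (after consonant 's') → nuzzonthisyef.
Attach mood imperative -mu → nuzzonthisyefmu.
Attach tense past -ith → nuzzonthisyefmuith.
Nasal assimilation: no change.
Apply vowel deletion: nuzzonthisyefmuith → nuzzonthisyefmith.

nuzzonthisyefmith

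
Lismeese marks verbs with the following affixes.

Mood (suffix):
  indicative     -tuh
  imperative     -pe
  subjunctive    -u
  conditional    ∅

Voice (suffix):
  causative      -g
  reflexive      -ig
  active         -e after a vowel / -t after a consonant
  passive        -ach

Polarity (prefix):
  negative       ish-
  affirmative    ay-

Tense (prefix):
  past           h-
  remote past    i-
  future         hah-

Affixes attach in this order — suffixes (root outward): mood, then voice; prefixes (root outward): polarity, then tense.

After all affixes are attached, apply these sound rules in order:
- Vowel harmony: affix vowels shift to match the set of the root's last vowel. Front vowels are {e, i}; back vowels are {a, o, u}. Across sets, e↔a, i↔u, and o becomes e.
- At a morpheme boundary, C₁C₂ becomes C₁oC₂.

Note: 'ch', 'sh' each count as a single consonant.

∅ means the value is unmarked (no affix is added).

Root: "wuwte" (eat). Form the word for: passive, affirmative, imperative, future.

heheyowuwtepeech

Attach polarity affirmative ay- → aywuwte.
Attach mood imperative -pe → aywuwtepe.
Attach voice passive -ach → aywuwtepeach.
Attach tense future hah- → hahaywuwtepeach.
Apply vowel harmony: hahaywuwtepeach → heheywuwtepeech.
Apply epenthesis: heheywuwtepeech → heheyowuwtepeech.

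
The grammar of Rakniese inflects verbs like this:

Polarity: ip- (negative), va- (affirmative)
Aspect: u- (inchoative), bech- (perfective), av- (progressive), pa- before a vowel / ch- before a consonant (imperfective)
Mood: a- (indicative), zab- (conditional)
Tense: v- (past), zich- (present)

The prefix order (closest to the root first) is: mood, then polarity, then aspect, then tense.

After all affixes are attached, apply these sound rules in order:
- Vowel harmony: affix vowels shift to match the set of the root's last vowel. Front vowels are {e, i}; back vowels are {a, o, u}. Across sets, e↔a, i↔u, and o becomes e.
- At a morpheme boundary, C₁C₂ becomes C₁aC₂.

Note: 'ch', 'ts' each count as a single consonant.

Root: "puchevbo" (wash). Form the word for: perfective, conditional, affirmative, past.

Attach mood conditional zab- → zabpuchevbo.
Attach polarity affirmative va- → vazabpuchevbo.
Attach aspect perfective bech- → bechvazabpuchevbo.
Attach tense past v- → vbechvazabpuchevbo.
Apply vowel harmony: vbechvazabpuchevbo → vbachvazabpuchevbo.
Apply epenthesis: vbachvazabpuchevbo → vabachavazabapuchevbo.

vabachavazabapuchevbo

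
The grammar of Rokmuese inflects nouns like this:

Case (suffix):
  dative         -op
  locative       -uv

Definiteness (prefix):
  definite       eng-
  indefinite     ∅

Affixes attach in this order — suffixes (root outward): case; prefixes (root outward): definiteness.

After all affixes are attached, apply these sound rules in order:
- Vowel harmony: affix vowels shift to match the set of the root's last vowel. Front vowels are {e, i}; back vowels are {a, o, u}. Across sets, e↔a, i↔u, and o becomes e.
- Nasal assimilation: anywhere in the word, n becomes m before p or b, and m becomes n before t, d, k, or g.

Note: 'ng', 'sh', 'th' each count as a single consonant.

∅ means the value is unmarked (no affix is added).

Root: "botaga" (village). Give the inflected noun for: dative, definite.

angbotagaop

Attach definiteness definite eng- → engbotaga.
Attach case dative -op → engbotagaop.
Apply vowel harmony: engbotagaop → angbotagaop.
Nasal assimilation: no change.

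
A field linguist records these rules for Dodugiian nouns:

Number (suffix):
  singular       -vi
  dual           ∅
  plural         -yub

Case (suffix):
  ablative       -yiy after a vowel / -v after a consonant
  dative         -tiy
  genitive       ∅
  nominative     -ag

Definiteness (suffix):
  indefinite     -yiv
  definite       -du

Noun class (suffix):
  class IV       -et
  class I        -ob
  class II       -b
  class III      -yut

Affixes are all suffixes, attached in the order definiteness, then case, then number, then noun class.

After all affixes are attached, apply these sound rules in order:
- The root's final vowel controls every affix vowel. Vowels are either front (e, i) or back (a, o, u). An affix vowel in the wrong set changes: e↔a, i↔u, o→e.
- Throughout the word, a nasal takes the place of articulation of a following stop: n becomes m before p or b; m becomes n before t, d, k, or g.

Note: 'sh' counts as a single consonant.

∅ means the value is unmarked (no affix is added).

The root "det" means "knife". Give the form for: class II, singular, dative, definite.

detditiyvib

Attach definiteness definite -du → detdu.
Attach case dative -tiy → detdutiy.
Attach number singular -vi → detdutiyvi.
Attach noun class class II -b → detdutiyvib.
Apply vowel harmony: detdutiyvib → detditiyvib.
Nasal assimilation: no change.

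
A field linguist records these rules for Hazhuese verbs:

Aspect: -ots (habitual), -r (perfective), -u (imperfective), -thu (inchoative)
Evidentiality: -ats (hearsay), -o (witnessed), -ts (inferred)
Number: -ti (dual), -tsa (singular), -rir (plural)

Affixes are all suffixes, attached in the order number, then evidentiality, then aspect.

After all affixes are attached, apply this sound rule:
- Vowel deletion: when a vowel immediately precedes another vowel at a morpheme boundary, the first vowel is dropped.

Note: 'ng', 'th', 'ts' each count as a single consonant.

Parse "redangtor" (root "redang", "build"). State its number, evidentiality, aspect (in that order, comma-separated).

Segment: redang-ti-o-r.
number: -ti → dual.
evidentiality: -o → witnessed.
aspect: -r → perfective.

dual, witnessed, perfective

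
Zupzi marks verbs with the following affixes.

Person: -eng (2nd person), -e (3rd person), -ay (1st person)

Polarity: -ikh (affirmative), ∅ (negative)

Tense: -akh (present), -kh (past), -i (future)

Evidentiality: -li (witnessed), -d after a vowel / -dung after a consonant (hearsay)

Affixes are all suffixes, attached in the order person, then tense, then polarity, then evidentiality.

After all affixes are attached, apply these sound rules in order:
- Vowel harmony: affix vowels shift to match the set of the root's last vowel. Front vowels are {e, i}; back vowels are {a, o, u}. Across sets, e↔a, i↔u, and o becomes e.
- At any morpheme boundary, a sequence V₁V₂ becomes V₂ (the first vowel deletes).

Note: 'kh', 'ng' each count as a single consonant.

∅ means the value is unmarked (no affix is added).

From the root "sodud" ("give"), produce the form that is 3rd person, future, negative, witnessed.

Attach person 3rd person -e → sodude.
Attach tense future -i → sodudei.
polarity = negative: zero marking, form stays sodudei.
Attach evidentiality witnessed -li → sodudeili.
Apply vowel harmony: sodudeili → sodudaulu.
Apply vowel deletion: sodudaulu → sodudulu.

sodudulu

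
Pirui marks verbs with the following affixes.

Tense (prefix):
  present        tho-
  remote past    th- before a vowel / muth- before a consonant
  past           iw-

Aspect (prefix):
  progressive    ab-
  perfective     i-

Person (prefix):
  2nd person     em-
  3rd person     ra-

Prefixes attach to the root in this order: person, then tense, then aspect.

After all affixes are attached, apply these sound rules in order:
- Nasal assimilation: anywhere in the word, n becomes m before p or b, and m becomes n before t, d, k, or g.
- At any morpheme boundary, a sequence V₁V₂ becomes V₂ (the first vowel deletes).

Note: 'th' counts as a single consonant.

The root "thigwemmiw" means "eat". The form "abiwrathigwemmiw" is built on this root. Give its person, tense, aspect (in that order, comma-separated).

3rd person, past, progressive

Segment: ab-iw-ra-thigwemmiw.
person: ra- → 3rd person.
tense: iw- → past.
aspect: ab- → progressive.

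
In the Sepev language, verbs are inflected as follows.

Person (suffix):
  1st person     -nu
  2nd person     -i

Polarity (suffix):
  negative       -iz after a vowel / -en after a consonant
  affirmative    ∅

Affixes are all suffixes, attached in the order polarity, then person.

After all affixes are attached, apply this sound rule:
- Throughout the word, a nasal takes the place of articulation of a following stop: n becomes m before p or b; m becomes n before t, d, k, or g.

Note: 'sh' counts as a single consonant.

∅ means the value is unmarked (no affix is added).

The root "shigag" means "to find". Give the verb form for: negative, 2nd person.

shigageni

Attach polarity negative -en (after consonant 'g') → shigagen.
Attach person 2nd person -i → shigageni.
Nasal assimilation: no change.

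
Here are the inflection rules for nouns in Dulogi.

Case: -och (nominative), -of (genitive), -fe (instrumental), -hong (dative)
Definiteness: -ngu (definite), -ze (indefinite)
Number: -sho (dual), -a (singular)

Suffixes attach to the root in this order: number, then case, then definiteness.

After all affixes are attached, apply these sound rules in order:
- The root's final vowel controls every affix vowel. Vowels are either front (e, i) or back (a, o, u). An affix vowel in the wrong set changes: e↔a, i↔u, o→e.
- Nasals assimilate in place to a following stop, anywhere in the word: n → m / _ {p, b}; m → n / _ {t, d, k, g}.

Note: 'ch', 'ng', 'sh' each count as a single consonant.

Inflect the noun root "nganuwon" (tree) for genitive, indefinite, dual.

nganuwonshoofza

Attach number dual -sho → nganuwonsho.
Attach case genitive -of → nganuwonshoof.
Attach definiteness indefinite -ze → nganuwonshoofze.
Apply vowel harmony: nganuwonshoofze → nganuwonshoofza.
Nasal assimilation: no change.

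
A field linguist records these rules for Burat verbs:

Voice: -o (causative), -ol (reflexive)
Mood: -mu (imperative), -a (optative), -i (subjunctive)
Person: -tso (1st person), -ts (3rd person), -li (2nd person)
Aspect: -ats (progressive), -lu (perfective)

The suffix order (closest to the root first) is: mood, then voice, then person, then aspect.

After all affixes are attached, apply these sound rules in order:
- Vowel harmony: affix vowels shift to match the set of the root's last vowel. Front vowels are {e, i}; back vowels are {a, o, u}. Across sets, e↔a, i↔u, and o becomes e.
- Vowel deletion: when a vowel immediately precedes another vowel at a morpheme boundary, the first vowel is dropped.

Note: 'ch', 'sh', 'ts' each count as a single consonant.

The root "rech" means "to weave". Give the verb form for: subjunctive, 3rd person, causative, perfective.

Attach mood subjunctive -i → rechi.
Attach voice causative -o → rechio.
Attach person 3rd person -ts → rechiots.
Attach aspect perfective -lu → rechiotslu.
Apply vowel harmony: rechiotslu → rechietsli.
Apply vowel deletion: rechietsli → rechetsli.

rechetsli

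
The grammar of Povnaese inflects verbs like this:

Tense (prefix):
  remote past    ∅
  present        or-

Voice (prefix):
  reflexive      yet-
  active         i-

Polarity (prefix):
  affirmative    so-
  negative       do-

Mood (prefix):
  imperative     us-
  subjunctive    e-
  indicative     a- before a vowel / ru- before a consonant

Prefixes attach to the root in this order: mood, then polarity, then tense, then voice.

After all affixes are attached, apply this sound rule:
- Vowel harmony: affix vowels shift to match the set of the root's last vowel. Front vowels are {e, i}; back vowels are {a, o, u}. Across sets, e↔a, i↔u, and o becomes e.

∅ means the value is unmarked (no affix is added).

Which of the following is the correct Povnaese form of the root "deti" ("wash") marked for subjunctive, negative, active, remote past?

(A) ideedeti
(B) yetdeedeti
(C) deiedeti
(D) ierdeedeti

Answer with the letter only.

A

Attach mood subjunctive e- → edeti.
Attach polarity negative do- → doedeti.
tense = remote past: zero marking, form stays doedeti.
Attach voice active i- → idoedeti.
Apply vowel harmony: idoedeti → ideedeti.
So the correct form is ideedeti, option (A).
(D) ierdeedeti is wrong: it uses present instead of remote past for tense.
(C) deiedeti is wrong: it has the affixes in the wrong order.
(B) yetdeedeti is wrong: it uses reflexive instead of active for voice.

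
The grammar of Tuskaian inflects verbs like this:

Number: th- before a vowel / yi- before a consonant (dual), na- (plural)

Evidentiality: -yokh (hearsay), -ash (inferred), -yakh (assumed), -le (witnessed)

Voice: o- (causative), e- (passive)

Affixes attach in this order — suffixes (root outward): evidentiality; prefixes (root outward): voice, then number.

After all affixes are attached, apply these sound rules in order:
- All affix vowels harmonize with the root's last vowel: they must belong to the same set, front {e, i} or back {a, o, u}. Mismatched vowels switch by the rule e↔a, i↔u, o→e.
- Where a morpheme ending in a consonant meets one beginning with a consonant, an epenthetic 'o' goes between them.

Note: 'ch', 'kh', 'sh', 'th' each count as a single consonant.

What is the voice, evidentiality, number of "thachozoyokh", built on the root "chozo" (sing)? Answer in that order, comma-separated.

passive, hearsay, dual

Segment: th-e-chozo-yokh.
voice: e- → passive.
evidentiality: -yokh → hearsay.
number: th/yi- → dual.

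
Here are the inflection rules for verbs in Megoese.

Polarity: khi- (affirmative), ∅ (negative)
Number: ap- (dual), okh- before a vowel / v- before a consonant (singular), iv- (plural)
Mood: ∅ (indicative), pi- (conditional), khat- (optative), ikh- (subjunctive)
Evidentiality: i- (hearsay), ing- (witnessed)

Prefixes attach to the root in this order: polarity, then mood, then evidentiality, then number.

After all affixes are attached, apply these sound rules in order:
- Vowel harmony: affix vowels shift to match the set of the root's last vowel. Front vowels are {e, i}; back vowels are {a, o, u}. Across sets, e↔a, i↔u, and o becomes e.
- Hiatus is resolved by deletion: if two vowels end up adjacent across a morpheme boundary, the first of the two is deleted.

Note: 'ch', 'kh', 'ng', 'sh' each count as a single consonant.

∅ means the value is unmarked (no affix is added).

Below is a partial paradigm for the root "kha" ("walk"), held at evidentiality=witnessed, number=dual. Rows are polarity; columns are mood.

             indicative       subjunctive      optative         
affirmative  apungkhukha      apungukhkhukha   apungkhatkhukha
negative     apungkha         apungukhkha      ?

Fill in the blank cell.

apungkhatkha

polarity = negative: zero marking, form stays kha.
Attach mood optative khat- → khatkha.
Attach evidentiality witnessed ing- → ingkhatkha.
Attach number dual ap- → apingkhatkha.
Apply vowel harmony: apingkhatkha → apungkhatkha.
Vowel deletion: no change.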